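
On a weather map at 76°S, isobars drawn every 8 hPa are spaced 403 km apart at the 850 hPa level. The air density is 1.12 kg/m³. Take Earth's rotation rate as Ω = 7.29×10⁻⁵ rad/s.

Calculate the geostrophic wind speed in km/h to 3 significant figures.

Coriolis parameter at 76°S:
f = 2Ω sin φ = 2 × 7.29×10⁻⁵ × sin 76° = 1.41×10⁻⁴ s⁻¹
Pressure gradient: |∂P/∂n| = 800 Pa / 403000 m = 1.99×10⁻³ Pa/m
Geostrophic balance (pressure-gradient force = Coriolis force):
V_g = (1/(fρ)) |∂P/∂n| = 1.99×10⁻³ / (1.41×10⁻⁴ × 1.12) = 12.5 m/s
Converting: 12.5 m/s × 3.6 = 45.1 km/h

45.1 km/h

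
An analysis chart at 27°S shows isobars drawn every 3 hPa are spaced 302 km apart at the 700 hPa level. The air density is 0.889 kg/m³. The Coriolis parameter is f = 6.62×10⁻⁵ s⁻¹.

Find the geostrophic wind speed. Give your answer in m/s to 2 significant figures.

Pressure gradient: |∂P/∂n| = 300 Pa / 302000 m = 9.93×10⁻⁴ Pa/m
Geostrophic balance (pressure-gradient force = Coriolis force):
V_g = (1/(fρ)) |∂P/∂n| = 9.93×10⁻⁴ / (6.62×10⁻⁵ × 0.889) = 16.9 m/s

17 m/s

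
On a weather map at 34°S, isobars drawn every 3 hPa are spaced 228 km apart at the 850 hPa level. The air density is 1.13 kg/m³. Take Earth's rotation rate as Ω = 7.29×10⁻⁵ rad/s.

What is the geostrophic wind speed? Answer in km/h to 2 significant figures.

Coriolis parameter at 34°S:
f = 2Ω sin φ = 2 × 7.29×10⁻⁵ × sin 34° = 8.15×10⁻⁵ s⁻¹
Pressure gradient: |∂P/∂n| = 300 Pa / 228000 m = 1.32×10⁻³ Pa/m
Geostrophic balance (pressure-gradient force = Coriolis force):
V_g = (1/(fρ)) |∂P/∂n| = 1.32×10⁻³ / (8.15×10⁻⁵ × 1.13) = 14.3 m/s
Converting: 14.3 m/s × 3.6 = 51 km/h

51 km/h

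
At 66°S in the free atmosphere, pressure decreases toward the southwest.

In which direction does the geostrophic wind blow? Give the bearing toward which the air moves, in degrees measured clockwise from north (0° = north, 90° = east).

The pressure-gradient force points toward the southwest (bearing 225°).
Geostrophic balance: in the Southern Hemisphere the Coriolis force deflects motion to the left, so the geostrophic wind blows 90° to the left of the pressure-gradient force (low pressure on the right).
Rotating 225° by 90° counterclockwise gives 135° — the wind blows toward the southeast.

135°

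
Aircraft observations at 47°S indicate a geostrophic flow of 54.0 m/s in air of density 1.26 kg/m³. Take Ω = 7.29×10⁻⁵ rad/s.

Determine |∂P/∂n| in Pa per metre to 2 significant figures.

Coriolis parameter at 47°S:
f = 2Ω sin φ = 2 × 7.29×10⁻⁵ × sin 47° = 1.07×10⁻⁴ s⁻¹
Geostrophic balance rearranged: |∂P/∂n| = f ρ V_g
|∂P/∂n| = 1.07×10⁻⁴ × 1.26 × 54.0 = 7.26×10⁻³ Pa/m

7.3×10⁻³ Pa/m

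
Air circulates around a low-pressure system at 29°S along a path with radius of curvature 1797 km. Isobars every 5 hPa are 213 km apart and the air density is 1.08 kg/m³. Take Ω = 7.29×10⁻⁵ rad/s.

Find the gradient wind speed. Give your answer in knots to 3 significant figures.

Coriolis parameter at 29°S:
f = 2Ω sin φ = 2 × 7.29×10⁻⁵ × sin 29° = 7.07×10⁻⁵ s⁻¹
Pressure gradient: |∂P/∂n| = 500 Pa / 213000 m = 2.35×10⁻³ Pa/m
Geostrophic speed: V_g = |∂P/∂n|/(fρ) = 2.35×10⁻³/(7.07×10⁻⁵ × 1.08) = 30.7 m/s
Around a low, centrifugal force acts outward with Coriolis, so pressure-gradient force balances both:
(1/ρ)|∂P/∂n| = fV + V²/R  →  V² + fR·V − fR·V_g = 0
With fR = 7.07×10⁻⁵ × 1797×10³ m = 127 m/s:
V = [−fR + √((fR)² + 4 fR V_g)]/2 = [−127 + √(127² + 4×127×30.7)]/2 = 25.6 m/s
Subgeostrophic (V < V_g = 30.7 m/s), as expected around a low.
Converting: 25.6 m/s × 1.944 = 49.7 knots

49.7 knots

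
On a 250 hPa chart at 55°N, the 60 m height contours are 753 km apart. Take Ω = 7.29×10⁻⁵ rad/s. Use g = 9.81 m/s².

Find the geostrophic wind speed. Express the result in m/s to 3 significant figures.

6.54 m/s

Coriolis parameter at 55°N:
f = 2Ω sin φ = 2 × 7.29×10⁻⁵ × sin 55° = 1.19×10⁻⁴ s⁻¹
Height gradient: |∂Z/∂n| = 60 m / 753000 m = 7.97×10⁻⁵
On a pressure surface, geostrophic balance gives V_g = (g/f)|∂Z/∂n|:
V_g = 9.81 × 7.97×10⁻⁵ / 1.19×10⁻⁴ = 6.54 m/s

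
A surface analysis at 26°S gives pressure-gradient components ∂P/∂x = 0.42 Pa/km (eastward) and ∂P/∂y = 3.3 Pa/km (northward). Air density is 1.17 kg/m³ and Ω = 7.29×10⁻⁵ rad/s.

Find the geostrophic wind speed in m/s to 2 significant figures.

44 m/s

Coriolis parameter at 26°S:
f = 2Ω sin φ = 2 × 7.29×10⁻⁵ × sin 26° = 6.39×10⁻⁵ s⁻¹
In the Southern Hemisphere f is negative: f = −6.39×10⁻⁵ s⁻¹.
Component geostrophic relations (x east, y north):
u_g = −(1/(fρ)) ∂P/∂y,  v_g = (1/(fρ)) ∂P/∂x
u_g = −(3.3×10⁻³)/(−6.39×10⁻⁵ × 1.17) = 44.1 m/s;  v_g = (0.42×10⁻³)/(−6.39×10⁻⁵ × 1.17) = −5.62 m/s
|V_g| = √(u_g² + v_g²) = 44.5 m/s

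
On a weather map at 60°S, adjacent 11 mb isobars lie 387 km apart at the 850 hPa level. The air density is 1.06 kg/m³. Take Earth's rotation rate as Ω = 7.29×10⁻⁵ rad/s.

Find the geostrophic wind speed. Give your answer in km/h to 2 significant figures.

Coriolis parameter at 60°S:
f = 2Ω sin φ = 2 × 7.29×10⁻⁵ × sin 60° = 1.26×10⁻⁴ s⁻¹
Pressure gradient: |∂P/∂n| = 1100 Pa / 387000 m = 2.84×10⁻³ Pa/m
Geostrophic balance (pressure-gradient force = Coriolis force):
V_g = (1/(fρ)) |∂P/∂n| = 2.84×10⁻³ / (1.26×10⁻⁴ × 1.06) = 21.2 m/s
Converting: 21.2 m/s × 3.6 = 76 km/h

76 km/h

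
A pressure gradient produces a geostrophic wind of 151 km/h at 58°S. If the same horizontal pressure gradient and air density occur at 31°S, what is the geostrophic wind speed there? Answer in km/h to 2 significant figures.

With the same pressure gradient and density, V_g ∝ 1/f ∝ 1/sin φ.
V₂ = V₁ · sin φ₁ / sin φ₂ = 151 × sin 58° / sin 31°
V₂ = 151 × 0.8480/0.5150 = 250 km/h

250 km/h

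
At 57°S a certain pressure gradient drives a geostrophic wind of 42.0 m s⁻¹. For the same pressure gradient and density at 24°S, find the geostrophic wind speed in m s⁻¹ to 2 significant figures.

With the same pressure gradient and density, V_g ∝ 1/f ∝ 1/sin φ.
V₂ = V₁ · sin φ₁ / sin φ₂ = 42.0 × sin 57° / sin 24°
V₂ = 42.0 × 0.8387/0.4067 = 87 m s⁻¹

87 m s⁻¹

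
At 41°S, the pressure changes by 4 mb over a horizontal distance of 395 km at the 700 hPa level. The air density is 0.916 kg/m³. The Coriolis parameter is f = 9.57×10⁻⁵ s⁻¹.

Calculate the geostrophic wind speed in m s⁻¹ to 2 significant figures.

12 m s⁻¹

Pressure gradient: |∂P/∂n| = 400 Pa / 395000 m = 1.01×10⁻³ Pa/m
Geostrophic balance (pressure-gradient force = Coriolis force):
V_g = (1/(fρ)) |∂P/∂n| = 1.01×10⁻³ / (9.57×10⁻⁵ × 0.916) = 11.6 m/s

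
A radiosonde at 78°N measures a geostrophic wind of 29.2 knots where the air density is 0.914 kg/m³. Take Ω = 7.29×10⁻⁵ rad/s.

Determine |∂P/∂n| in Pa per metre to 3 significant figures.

Coriolis parameter at 78°N:
f = 2Ω sin φ = 2 × 7.29×10⁻⁵ × sin 78° = 1.43×10⁻⁴ s⁻¹
Wind speed in SI: 29.2 knots = 15.0 m/s
Geostrophic balance rearranged: |∂P/∂n| = f ρ V_g
|∂P/∂n| = 1.43×10⁻⁴ × 0.914 × 15.0 = 1.96×10⁻³ Pa/m

1.96×10⁻³ Pa/m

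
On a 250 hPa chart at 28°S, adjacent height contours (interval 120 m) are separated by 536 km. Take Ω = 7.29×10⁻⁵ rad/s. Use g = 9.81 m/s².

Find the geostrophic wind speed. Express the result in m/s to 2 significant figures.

32 m/s

Coriolis parameter at 28°S:
f = 2Ω sin φ = 2 × 7.29×10⁻⁵ × sin 28° = 6.84×10⁻⁵ s⁻¹
Height gradient: |∂Z/∂n| = 120 m / 536000 m = 2.24×10⁻⁴
On a pressure surface, geostrophic balance gives V_g = (g/f)|∂Z/∂n|:
V_g = 9.81 × 2.24×10⁻⁴ / 6.84×10⁻⁵ = 32.1 m/s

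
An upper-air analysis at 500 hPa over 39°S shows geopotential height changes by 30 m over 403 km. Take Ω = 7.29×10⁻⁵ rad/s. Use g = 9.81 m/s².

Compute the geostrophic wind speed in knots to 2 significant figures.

15 knots

Coriolis parameter at 39°S:
f = 2Ω sin φ = 2 × 7.29×10⁻⁵ × sin 39° = 9.18×10⁻⁵ s⁻¹
Height gradient: |∂Z/∂n| = 30 m / 403000 m = 7.44×10⁻⁵
On a pressure surface, geostrophic balance gives V_g = (g/f)|∂Z/∂n|:
V_g = 9.81 × 7.44×10⁻⁵ / 9.18×10⁻⁵ = 7.96 m/s
Converting: 7.96 m/s × 1.944 = 15 knots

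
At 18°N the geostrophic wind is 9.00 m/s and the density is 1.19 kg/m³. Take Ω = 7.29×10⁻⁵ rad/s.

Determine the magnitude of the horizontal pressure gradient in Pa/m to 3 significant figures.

Coriolis parameter at 18°N:
f = 2Ω sin φ = 2 × 7.29×10⁻⁵ × sin 18° = 4.51×10⁻⁵ s⁻¹
Geostrophic balance rearranged: |∂P/∂n| = f ρ V_g
|∂P/∂n| = 4.51×10⁻⁵ × 1.19 × 9.00 = 4.83×10⁻⁴ Pa/m

4.83×10⁻⁴ Pa/m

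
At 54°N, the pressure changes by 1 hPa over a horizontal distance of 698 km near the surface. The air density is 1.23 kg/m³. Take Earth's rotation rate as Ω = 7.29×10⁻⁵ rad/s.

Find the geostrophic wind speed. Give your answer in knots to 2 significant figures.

Coriolis parameter at 54°N:
f = 2Ω sin φ = 2 × 7.29×10⁻⁵ × sin 54° = 1.18×10⁻⁴ s⁻¹
Pressure gradient: |∂P/∂n| = 100 Pa / 698000 m = 1.43×10⁻⁴ Pa/m
Geostrophic balance (pressure-gradient force = Coriolis force):
V_g = (1/(fρ)) |∂P/∂n| = 1.43×10⁻⁴ / (1.18×10⁻⁴ × 1.23) = 0.987 m/s
Converting: 0.987 m/s × 1.944 = 1.9 knots

1.9 knots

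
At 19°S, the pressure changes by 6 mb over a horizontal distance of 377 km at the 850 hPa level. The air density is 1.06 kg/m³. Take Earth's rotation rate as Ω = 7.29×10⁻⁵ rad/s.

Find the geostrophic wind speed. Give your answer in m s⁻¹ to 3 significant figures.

31.6 m s⁻¹

Coriolis parameter at 19°S:
f = 2Ω sin φ = 2 × 7.29×10⁻⁵ × sin 19° = 4.75×10⁻⁵ s⁻¹
Pressure gradient: |∂P/∂n| = 600 Pa / 377000 m = 1.59×10⁻³ Pa/m
Geostrophic balance (pressure-gradient force = Coriolis force):
V_g = (1/(fρ)) |∂P/∂n| = 1.59×10⁻³ / (4.75×10⁻⁵ × 1.06) = 31.6 m/s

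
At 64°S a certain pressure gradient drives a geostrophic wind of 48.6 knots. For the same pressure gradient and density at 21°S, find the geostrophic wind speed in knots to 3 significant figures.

With the same pressure gradient and density, V_g ∝ 1/f ∝ 1/sin φ.
V₂ = V₁ · sin φ₁ / sin φ₂ = 48.6 × sin 64° / sin 21°
V₂ = 48.6 × 0.8988/0.3584 = 122 knots

122 knots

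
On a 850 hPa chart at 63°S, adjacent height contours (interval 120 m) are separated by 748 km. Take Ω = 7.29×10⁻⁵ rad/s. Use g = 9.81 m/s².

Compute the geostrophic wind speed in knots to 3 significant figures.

23.5 knots

Coriolis parameter at 63°S:
f = 2Ω sin φ = 2 × 7.29×10⁻⁵ × sin 63° = 1.30×10⁻⁴ s⁻¹
Height gradient: |∂Z/∂n| = 120 m / 748000 m = 1.60×10⁻⁴
On a pressure surface, geostrophic balance gives V_g = (g/f)|∂Z/∂n|:
V_g = 9.81 × 1.60×10⁻⁴ / 1.30×10⁻⁴ = 12.1 m/s
Converting: 12.1 m/s × 1.944 = 23.5 knots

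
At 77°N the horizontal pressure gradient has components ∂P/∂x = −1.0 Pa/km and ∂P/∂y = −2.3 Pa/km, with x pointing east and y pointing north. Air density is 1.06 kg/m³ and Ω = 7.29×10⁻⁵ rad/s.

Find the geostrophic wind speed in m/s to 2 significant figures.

Coriolis parameter at 77°N:
f = 2Ω sin φ = 2 × 7.29×10⁻⁵ × sin 77° = 1.42×10⁻⁴ s⁻¹
Component geostrophic relations (x east, y north):
u_g = −(1/(fρ)) ∂P/∂y,  v_g = (1/(fρ)) ∂P/∂x
u_g = −(−2.3×10⁻³)/(1.42×10⁻⁴ × 1.06) = 15.3 m/s;  v_g = (−1.0×10⁻³)/(1.42×10⁻⁴ × 1.06) = −6.64 m/s
|V_g| = √(u_g² + v_g²) = 16.7 m/s

17 m/s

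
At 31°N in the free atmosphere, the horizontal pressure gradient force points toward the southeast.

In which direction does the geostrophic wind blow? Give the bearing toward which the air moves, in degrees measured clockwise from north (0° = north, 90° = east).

225°

The pressure-gradient force points toward the southeast (bearing 135°).
Geostrophic balance: in the Northern Hemisphere the Coriolis force deflects motion to the right, so the geostrophic wind blows 90° to the right of the pressure-gradient force (low pressure on the left).
Rotating 135° by 90° clockwise gives 225° — the wind blows toward the southwest.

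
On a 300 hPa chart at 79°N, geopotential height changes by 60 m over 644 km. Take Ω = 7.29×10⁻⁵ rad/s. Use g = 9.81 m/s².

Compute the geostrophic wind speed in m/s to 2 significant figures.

Coriolis parameter at 79°N:
f = 2Ω sin φ = 2 × 7.29×10⁻⁵ × sin 79° = 1.43×10⁻⁴ s⁻¹
Height gradient: |∂Z/∂n| = 60 m / 644000 m = 9.32×10⁻⁵
On a pressure surface, geostrophic balance gives V_g = (g/f)|∂Z/∂n|:
V_g = 9.81 × 9.32×10⁻⁵ / 1.43×10⁻⁴ = 6.39 m/s

6.4 m/s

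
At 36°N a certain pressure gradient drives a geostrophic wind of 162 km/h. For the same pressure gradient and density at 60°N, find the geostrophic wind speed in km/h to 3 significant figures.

With the same pressure gradient and density, V_g ∝ 1/f ∝ 1/sin φ.
V₂ = V₁ · sin φ₁ / sin φ₂ = 162 × sin 36° / sin 60°
V₂ = 162 × 0.5878/0.8660 = 110 km/h

110 km/h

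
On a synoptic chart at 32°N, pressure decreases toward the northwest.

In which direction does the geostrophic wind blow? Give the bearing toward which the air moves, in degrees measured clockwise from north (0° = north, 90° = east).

045°

The pressure-gradient force points toward the northwest (bearing 315°).
Geostrophic balance: in the Northern Hemisphere the Coriolis force deflects motion to the right, so the geostrophic wind blows 90° to the right of the pressure-gradient force (low pressure on the left).
Rotating 315° by 90° clockwise gives 045° — the wind blows toward the northeast.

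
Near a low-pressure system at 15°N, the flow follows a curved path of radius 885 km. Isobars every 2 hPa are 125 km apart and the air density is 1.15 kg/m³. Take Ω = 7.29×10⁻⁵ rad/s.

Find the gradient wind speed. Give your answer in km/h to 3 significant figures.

79.8 km/h

Coriolis parameter at 15°N:
f = 2Ω sin φ = 2 × 7.29×10⁻⁵ × sin 15° = 3.77×10⁻⁵ s⁻¹
Pressure gradient: |∂P/∂n| = 200 Pa / 125000 m = 1.60×10⁻³ Pa/m
Geostrophic speed: V_g = |∂P/∂n|/(fρ) = 1.60×10⁻³/(3.77×10⁻⁵ × 1.15) = 36.9 m/s
Around a low, centrifugal force acts outward with Coriolis, so pressure-gradient force balances both:
(1/ρ)|∂P/∂n| = fV + V²/R  →  V² + fR·V − fR·V_g = 0
With fR = 3.77×10⁻⁵ × 885×10³ m = 33.4 m/s:
V = [−fR + √((fR)² + 4 fR V_g)]/2 = [−33.4 + √(33.4² + 4×33.4×36.9)]/2 = 22.2 m/s
Subgeostrophic (V < V_g = 36.9 m/s), as expected around a low.
Converting: 22.2 m/s × 3.6 = 79.8 km/h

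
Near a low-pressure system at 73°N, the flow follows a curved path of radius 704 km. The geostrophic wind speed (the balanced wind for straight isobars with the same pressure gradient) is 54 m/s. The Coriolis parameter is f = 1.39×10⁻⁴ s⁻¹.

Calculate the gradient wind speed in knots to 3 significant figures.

Around a low, centrifugal force acts outward with Coriolis, so pressure-gradient force balances both:
(1/ρ)|∂P/∂n| = fV + V²/R  →  V² + fR·V − fR·V_g = 0
With fR = 1.39×10⁻⁴ × 704×10³ m = 97.9 m/s:
V = [−fR + √((fR)² + 4 fR V_g)]/2 = [−97.9 + √(97.9² + 4×97.9×54)]/2 = 38.7 m/s
Subgeostrophic (V < V_g = 54 m/s), as expected around a low.
Converting: 38.7 m/s × 1.944 = 75.2 knots

75.2 knots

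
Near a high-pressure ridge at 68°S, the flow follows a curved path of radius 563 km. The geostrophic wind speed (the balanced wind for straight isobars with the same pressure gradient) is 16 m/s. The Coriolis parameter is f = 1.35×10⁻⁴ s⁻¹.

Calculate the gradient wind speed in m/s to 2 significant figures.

Around a high, pressure-gradient force acts outward with centrifugal, so Coriolis balances both:
fV = (1/ρ)|∂P/∂n| + V²/R  →  V² − fR·V + fR·V_g = 0
With fR = 1.35×10⁻⁴ × 563×10³ m = 76.0 m/s:
V = [fR − √((fR)² − 4 fR V_g)]/2 = [76.0 − √(76.0² − 4×76.0×16)]/2 = 22.9 m/s
Supergeostrophic (V > V_g = 16 m/s), as expected around a high.

23 m/s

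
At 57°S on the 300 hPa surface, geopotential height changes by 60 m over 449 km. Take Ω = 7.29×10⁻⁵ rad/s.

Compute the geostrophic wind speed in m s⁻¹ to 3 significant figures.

10.7 m s⁻¹

Coriolis parameter at 57°S:
f = 2Ω sin φ = 2 × 7.29×10⁻⁵ × sin 57° = 1.22×10⁻⁴ s⁻¹
Height gradient: |∂Z/∂n| = 60 m / 449000 m = 1.34×10⁻⁴
On a pressure surface, geostrophic balance gives V_g = (g/f)|∂Z/∂n|:
V_g = 9.81 × 1.34×10⁻⁴ / 1.22×10⁻⁴ = 10.7 m/s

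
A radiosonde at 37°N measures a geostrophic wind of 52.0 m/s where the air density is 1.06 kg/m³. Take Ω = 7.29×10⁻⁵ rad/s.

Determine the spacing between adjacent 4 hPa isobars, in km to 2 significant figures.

Coriolis parameter at 37°N:
f = 2Ω sin φ = 2 × 7.29×10⁻⁵ × sin 37° = 8.77×10⁻⁵ s⁻¹
Geostrophic balance rearranged: |∂P/∂n| = f ρ V_g
|∂P/∂n| = 8.77×10⁻⁵ × 1.06 × 52.0 = 4.84×10⁻³ Pa/m
Isobar spacing: Δn = ΔP/|∂P/∂n| = 400 Pa / 4.84×10⁻³ Pa/m = 82705 m ≈ 83 km

83 km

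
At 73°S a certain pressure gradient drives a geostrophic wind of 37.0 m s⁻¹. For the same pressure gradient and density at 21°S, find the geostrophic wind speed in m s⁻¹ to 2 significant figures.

With the same pressure gradient and density, V_g ∝ 1/f ∝ 1/sin φ.
V₂ = V₁ · sin φ₁ / sin φ₂ = 37.0 × sin 73° / sin 21°
V₂ = 37.0 × 0.9563/0.3584 = 99 m s⁻¹

99 m s⁻¹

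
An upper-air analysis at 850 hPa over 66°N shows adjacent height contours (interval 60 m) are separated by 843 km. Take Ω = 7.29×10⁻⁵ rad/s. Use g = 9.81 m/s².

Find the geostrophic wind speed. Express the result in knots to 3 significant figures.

Coriolis parameter at 66°N:
f = 2Ω sin φ = 2 × 7.29×10⁻⁵ × sin 66° = 1.33×10⁻⁴ s⁻¹
Height gradient: |∂Z/∂n| = 60 m / 843000 m = 7.12×10⁻⁵
On a pressure surface, geostrophic balance gives V_g = (g/f)|∂Z/∂n|:
V_g = 9.81 × 7.12×10⁻⁵ / 1.33×10⁻⁴ = 5.24 m/s
Converting: 5.24 m/s × 1.944 = 10.2 knots

10.2 knots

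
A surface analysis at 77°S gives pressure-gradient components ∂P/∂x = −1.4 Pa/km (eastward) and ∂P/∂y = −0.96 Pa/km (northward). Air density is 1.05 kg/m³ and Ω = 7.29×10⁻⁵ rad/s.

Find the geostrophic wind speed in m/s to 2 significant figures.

Coriolis parameter at 77°S:
f = 2Ω sin φ = 2 × 7.29×10⁻⁵ × sin 77° = 1.42×10⁻⁴ s⁻¹
In the Southern Hemisphere f is negative: f = −1.42×10⁻⁴ s⁻¹.
Component geostrophic relations (x east, y north):
u_g = −(1/(fρ)) ∂P/∂y,  v_g = (1/(fρ)) ∂P/∂x
u_g = −(−0.96×10⁻³)/(−1.42×10⁻⁴ × 1.05) = −6.44 m/s;  v_g = (−1.4×10⁻³)/(−1.42×10⁻⁴ × 1.05) = 9.39 m/s
|V_g| = √(u_g² + v_g²) = 11.4 m/s

11 m/s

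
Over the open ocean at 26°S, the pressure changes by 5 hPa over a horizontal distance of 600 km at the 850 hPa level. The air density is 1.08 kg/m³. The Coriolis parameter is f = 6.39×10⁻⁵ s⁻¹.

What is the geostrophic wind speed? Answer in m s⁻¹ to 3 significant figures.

Pressure gradient: |∂P/∂n| = 500 Pa / 600000 m = 8.33×10⁻⁴ Pa/m
Geostrophic balance (pressure-gradient force = Coriolis force):
V_g = (1/(fρ)) |∂P/∂n| = 8.33×10⁻⁴ / (6.39×10⁻⁵ × 1.08) = 12.1 m/s

12.1 m s⁻¹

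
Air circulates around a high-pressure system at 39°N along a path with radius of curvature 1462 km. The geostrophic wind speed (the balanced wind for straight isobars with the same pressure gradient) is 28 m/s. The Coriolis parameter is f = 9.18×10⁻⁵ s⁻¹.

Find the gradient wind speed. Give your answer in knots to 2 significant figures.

Around a high, pressure-gradient force acts outward with centrifugal, so Coriolis balances both:
fV = (1/ρ)|∂P/∂n| + V²/R  →  V² − fR·V + fR·V_g = 0
With fR = 9.18×10⁻⁵ × 1462×10³ m = 134 m/s:
V = [fR − √((fR)² − 4 fR V_g)]/2 = [134 − √(134² − 4×134×28)]/2 = 39.8 m/s
Supergeostrophic (V > V_g = 28 m/s), as expected around a high.
Converting: 39.8 m/s × 1.944 = 77 knots

77 knots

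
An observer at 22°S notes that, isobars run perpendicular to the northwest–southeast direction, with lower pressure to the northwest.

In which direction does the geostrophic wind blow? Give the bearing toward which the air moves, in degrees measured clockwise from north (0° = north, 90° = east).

225°

The pressure-gradient force points toward the northwest (bearing 315°).
Geostrophic balance: in the Southern Hemisphere the Coriolis force deflects motion to the left, so the geostrophic wind blows 90° to the left of the pressure-gradient force (low pressure on the right).
Rotating 315° by 90° counterclockwise gives 225° — the wind blows toward the southwest.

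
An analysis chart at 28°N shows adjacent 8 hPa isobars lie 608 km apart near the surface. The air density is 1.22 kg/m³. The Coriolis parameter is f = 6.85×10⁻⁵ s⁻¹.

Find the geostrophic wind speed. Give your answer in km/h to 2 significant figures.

57 km/h

Pressure gradient: |∂P/∂n| = 800 Pa / 608000 m = 1.32×10⁻³ Pa/m
Geostrophic balance (pressure-gradient force = Coriolis force):
V_g = (1/(fρ)) |∂P/∂n| = 1.32×10⁻³ / (6.85×10⁻⁵ × 1.22) = 15.7 m/s
Converting: 15.7 m/s × 3.6 = 57 km/h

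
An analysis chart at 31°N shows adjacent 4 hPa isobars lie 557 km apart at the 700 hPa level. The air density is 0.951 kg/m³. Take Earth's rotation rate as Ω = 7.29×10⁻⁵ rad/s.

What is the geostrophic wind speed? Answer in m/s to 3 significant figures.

Coriolis parameter at 31°N:
f = 2Ω sin φ = 2 × 7.29×10⁻⁵ × sin 31° = 7.51×10⁻⁵ s⁻¹
Pressure gradient: |∂P/∂n| = 400 Pa / 557000 m = 7.18×10⁻⁴ Pa/m
Geostrophic balance (pressure-gradient force = Coriolis force):
V_g = (1/(fρ)) |∂P/∂n| = 7.18×10⁻⁴ / (7.51×10⁻⁵ × 0.951) = 10.1 m/s

10.1 m/s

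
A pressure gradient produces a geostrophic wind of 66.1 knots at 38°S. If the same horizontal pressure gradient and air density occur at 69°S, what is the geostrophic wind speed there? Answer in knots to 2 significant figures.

44 knots

With the same pressure gradient and density, V_g ∝ 1/f ∝ 1/sin φ.
V₂ = V₁ · sin φ₁ / sin φ₂ = 66.1 × sin 38° / sin 69°
V₂ = 66.1 × 0.6157/0.9336 = 44 knots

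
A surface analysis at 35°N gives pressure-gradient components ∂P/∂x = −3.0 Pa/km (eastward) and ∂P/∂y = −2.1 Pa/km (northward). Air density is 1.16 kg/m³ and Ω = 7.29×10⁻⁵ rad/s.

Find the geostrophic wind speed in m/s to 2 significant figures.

Coriolis parameter at 35°N:
f = 2Ω sin φ = 2 × 7.29×10⁻⁵ × sin 35° = 8.36×10⁻⁵ s⁻¹
Component geostrophic relations (x east, y north):
u_g = −(1/(fρ)) ∂P/∂y,  v_g = (1/(fρ)) ∂P/∂x
u_g = −(−2.1×10⁻³)/(8.36×10⁻⁵ × 1.16) = 21.6 m/s;  v_g = (−3.0×10⁻³)/(8.36×10⁻⁵ × 1.16) = −30.9 m/s
|V_g| = √(u_g² + v_g²) = 37.7 m/s

38 m/s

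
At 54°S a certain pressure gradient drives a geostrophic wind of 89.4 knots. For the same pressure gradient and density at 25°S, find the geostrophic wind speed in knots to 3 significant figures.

171 knots

With the same pressure gradient and density, V_g ∝ 1/f ∝ 1/sin φ.
V₂ = V₁ · sin φ₁ / sin φ₂ = 89.4 × sin 54° / sin 25°
V₂ = 89.4 × 0.8090/0.4226 = 171 knots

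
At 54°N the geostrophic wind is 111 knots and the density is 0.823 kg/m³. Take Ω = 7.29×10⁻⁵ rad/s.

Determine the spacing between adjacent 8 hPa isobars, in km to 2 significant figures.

Coriolis parameter at 54°N:
f = 2Ω sin φ = 2 × 7.29×10⁻⁵ × sin 54° = 1.18×10⁻⁴ s⁻¹
Wind speed in SI: 111 knots = 57.1 m/s
Geostrophic balance rearranged: |∂P/∂n| = f ρ V_g
|∂P/∂n| = 1.18×10⁻⁴ × 0.823 × 57.1 = 5.54×10⁻³ Pa/m
Isobar spacing: Δn = ΔP/|∂P/∂n| = 800 Pa / 5.54×10⁻³ Pa/m = 144316 m ≈ 140 km

140 km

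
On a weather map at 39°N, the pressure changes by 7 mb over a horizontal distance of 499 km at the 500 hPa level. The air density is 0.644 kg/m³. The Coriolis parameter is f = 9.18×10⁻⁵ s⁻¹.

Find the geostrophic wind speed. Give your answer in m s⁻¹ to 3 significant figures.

23.7 m s⁻¹

Pressure gradient: |∂P/∂n| = 700 Pa / 499000 m = 1.40×10⁻³ Pa/m
Geostrophic balance (pressure-gradient force = Coriolis force):
V_g = (1/(fρ)) |∂P/∂n| = 1.40×10⁻³ / (9.18×10⁻⁵ × 0.644) = 23.7 m/s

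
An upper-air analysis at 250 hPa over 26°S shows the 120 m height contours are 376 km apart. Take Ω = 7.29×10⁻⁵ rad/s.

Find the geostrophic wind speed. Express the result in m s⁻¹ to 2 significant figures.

Coriolis parameter at 26°S:
f = 2Ω sin φ = 2 × 7.29×10⁻⁵ × sin 26° = 6.39×10⁻⁵ s⁻¹
Height gradient: |∂Z/∂n| = 120 m / 376000 m = 3.19×10⁻⁴
On a pressure surface, geostrophic balance gives V_g = (g/f)|∂Z/∂n|:
V_g = 9.81 × 3.19×10⁻⁴ / 6.39×10⁻⁵ = 49.0 m/s

49 m s⁻¹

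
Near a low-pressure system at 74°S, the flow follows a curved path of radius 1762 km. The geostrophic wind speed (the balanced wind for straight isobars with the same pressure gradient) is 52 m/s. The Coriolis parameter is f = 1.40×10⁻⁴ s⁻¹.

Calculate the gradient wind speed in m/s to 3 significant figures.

Around a low, centrifugal force acts outward with Coriolis, so pressure-gradient force balances both:
(1/ρ)|∂P/∂n| = fV + V²/R  →  V² + fR·V − fR·V_g = 0
With fR = 1.40×10⁻⁴ × 1762×10³ m = 247 m/s:
V = [−fR + √((fR)² + 4 fR V_g)]/2 = [−247 + √(247² + 4×247×52)]/2 = 44.1 m/s
Subgeostrophic (V < V_g = 52 m/s), as expected around a low.

44.1 m/s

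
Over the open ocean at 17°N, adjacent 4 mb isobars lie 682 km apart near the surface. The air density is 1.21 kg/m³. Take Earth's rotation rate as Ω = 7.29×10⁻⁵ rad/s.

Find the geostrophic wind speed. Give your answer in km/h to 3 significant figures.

40.9 km/h

Coriolis parameter at 17°N:
f = 2Ω sin φ = 2 × 7.29×10⁻⁵ × sin 17° = 4.26×10⁻⁵ s⁻¹
Pressure gradient: |∂P/∂n| = 400 Pa / 682000 m = 5.87×10⁻⁴ Pa/m
Geostrophic balance (pressure-gradient force = Coriolis force):
V_g = (1/(fρ)) |∂P/∂n| = 5.87×10⁻⁴ / (4.26×10⁻⁵ × 1.21) = 11.4 m/s
Converting: 11.4 m/s × 3.6 = 40.9 km/h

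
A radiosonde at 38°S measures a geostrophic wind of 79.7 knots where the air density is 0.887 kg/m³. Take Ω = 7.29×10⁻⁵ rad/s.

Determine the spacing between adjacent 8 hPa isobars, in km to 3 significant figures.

245 km

Coriolis parameter at 38°S:
f = 2Ω sin φ = 2 × 7.29×10⁻⁵ × sin 38° = 8.98×10⁻⁵ s⁻¹
Wind speed in SI: 79.7 knots = 41.0 m/s
Geostrophic balance rearranged: |∂P/∂n| = f ρ V_g
|∂P/∂n| = 8.98×10⁻⁵ × 0.887 × 41.0 = 3.26×10⁻³ Pa/m
Isobar spacing: Δn = ΔP/|∂P/∂n| = 800 Pa / 3.26×10⁻³ Pa/m = 245059 m ≈ 245 km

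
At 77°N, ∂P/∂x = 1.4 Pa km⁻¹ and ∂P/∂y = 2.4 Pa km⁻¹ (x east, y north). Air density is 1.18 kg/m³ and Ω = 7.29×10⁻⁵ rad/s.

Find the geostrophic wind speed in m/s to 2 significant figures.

17 m/s

Coriolis parameter at 77°N:
f = 2Ω sin φ = 2 × 7.29×10⁻⁵ × sin 77° = 1.42×10⁻⁴ s⁻¹
Component geostrophic relations (x east, y north):
u_g = −(1/(fρ)) ∂P/∂y,  v_g = (1/(fρ)) ∂P/∂x
u_g = −(2.4×10⁻³)/(1.42×10⁻⁴ × 1.18) = −14.3 m/s;  v_g = (1.4×10⁻³)/(1.42×10⁻⁴ × 1.18) = 8.35 m/s
|V_g| = √(u_g² + v_g²) = 16.6 m/s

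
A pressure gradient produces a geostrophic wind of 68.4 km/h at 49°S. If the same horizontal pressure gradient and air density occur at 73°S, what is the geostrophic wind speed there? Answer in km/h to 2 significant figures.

With the same pressure gradient and density, V_g ∝ 1/f ∝ 1/sin φ.
V₂ = V₁ · sin φ₁ / sin φ₂ = 68.4 × sin 49° / sin 73°
V₂ = 68.4 × 0.7547/0.9563 = 54 km/h

54 km/h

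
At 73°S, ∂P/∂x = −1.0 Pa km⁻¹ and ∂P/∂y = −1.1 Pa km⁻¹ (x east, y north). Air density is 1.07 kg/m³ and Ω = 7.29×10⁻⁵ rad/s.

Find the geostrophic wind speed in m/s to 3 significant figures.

9.96 m/s

Coriolis parameter at 73°S:
f = 2Ω sin φ = 2 × 7.29×10⁻⁵ × sin 73° = 1.39×10⁻⁴ s⁻¹
In the Southern Hemisphere f is negative: f = −1.39×10⁻⁴ s⁻¹.
Component geostrophic relations (x east, y north):
u_g = −(1/(fρ)) ∂P/∂y,  v_g = (1/(fρ)) ∂P/∂x
u_g = −(−1.1×10⁻³)/(−1.39×10⁻⁴ × 1.07) = −7.37 m/s;  v_g = (−1.0×10⁻³)/(−1.39×10⁻⁴ × 1.07) = 6.70 m/s
|V_g| = √(u_g² + v_g²) = 9.96 m/s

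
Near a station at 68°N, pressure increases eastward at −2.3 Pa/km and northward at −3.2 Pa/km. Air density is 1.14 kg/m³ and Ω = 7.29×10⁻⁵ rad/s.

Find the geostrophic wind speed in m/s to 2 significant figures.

Coriolis parameter at 68°N:
f = 2Ω sin φ = 2 × 7.29×10⁻⁵ × sin 68° = 1.35×10⁻⁴ s⁻¹
Component geostrophic relations (x east, y north):
u_g = −(1/(fρ)) ∂P/∂y,  v_g = (1/(fρ)) ∂P/∂x
u_g = −(−3.2×10⁻³)/(1.35×10⁻⁴ × 1.14) = 20.8 m/s;  v_g = (−2.3×10⁻³)/(1.35×10⁻⁴ × 1.14) = −14.9 m/s
|V_g| = √(u_g² + v_g²) = 25.6 m/s

26 m/s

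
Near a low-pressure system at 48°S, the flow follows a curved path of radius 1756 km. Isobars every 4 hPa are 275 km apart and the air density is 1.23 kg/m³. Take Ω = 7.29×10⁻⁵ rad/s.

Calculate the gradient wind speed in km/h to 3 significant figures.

37.3 km/h

Coriolis parameter at 48°S:
f = 2Ω sin φ = 2 × 7.29×10⁻⁵ × sin 48° = 1.08×10⁻⁴ s⁻¹
Pressure gradient: |∂P/∂n| = 400 Pa / 275000 m = 1.45×10⁻³ Pa/m
Geostrophic speed: V_g = |∂P/∂n|/(fρ) = 1.45×10⁻³/(1.08×10⁻⁴ × 1.23) = 10.9 m/s
Around a low, centrifugal force acts outward with Coriolis, so pressure-gradient force balances both:
(1/ρ)|∂P/∂n| = fV + V²/R  →  V² + fR·V − fR·V_g = 0
With fR = 1.08×10⁻⁴ × 1756×10³ m = 190 m/s:
V = [−fR + √((fR)² + 4 fR V_g)]/2 = [−190 + √(190² + 4×190×10.9)]/2 = 10.4 m/s
Subgeostrophic (V < V_g = 10.9 m/s), as expected around a low.
Converting: 10.4 m/s × 3.6 = 37.3 km/h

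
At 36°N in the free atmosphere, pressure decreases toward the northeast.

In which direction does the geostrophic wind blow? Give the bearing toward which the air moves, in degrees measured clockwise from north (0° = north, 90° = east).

135°

The pressure-gradient force points toward the northeast (bearing 045°).
Geostrophic balance: in the Northern Hemisphere the Coriolis force deflects motion to the right, so the geostrophic wind blows 90° to the right of the pressure-gradient force (low pressure on the left).
Rotating 045° by 90° clockwise gives 135° — the wind blows toward the southeast.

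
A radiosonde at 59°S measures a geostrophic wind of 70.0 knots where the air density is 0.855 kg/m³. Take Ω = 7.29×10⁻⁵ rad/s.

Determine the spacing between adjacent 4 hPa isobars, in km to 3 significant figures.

Coriolis parameter at 59°S:
f = 2Ω sin φ = 2 × 7.29×10⁻⁵ × sin 59° = 1.25×10⁻⁴ s⁻¹
Wind speed in SI: 70.0 knots = 36.0 m/s
Geostrophic balance rearranged: |∂P/∂n| = f ρ V_g
|∂P/∂n| = 1.25×10⁻⁴ × 0.855 × 36.0 = 3.85×10⁻³ Pa/m
Isobar spacing: Δn = ΔP/|∂P/∂n| = 400 Pa / 3.85×10⁻³ Pa/m = 103952 m ≈ 104 km

104 km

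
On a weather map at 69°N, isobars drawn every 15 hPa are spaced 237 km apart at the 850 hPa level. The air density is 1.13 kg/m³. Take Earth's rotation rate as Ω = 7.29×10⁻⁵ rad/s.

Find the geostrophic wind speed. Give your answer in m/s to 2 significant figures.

41 m/s

Coriolis parameter at 69°N:
f = 2Ω sin φ = 2 × 7.29×10⁻⁵ × sin 69° = 1.36×10⁻⁴ s⁻¹
Pressure gradient: |∂P/∂n| = 1500 Pa / 237000 m = 6.33×10⁻³ Pa/m
Geostrophic balance (pressure-gradient force = Coriolis force):
V_g = (1/(fρ)) |∂P/∂n| = 6.33×10⁻³ / (1.36×10⁻⁴ × 1.13) = 41.1 m/s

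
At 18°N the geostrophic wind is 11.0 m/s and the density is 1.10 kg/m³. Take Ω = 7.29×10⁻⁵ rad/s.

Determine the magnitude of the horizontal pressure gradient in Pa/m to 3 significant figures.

5.45×10⁻⁴ Pa/m

Coriolis parameter at 18°N:
f = 2Ω sin φ = 2 × 7.29×10⁻⁵ × sin 18° = 4.51×10⁻⁵ s⁻¹
Geostrophic balance rearranged: |∂P/∂n| = f ρ V_g
|∂P/∂n| = 4.51×10⁻⁵ × 1.10 × 11.0 = 5.45×10⁻⁴ Pa/m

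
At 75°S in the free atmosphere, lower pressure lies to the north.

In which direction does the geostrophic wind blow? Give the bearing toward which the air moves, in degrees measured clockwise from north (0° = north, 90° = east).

The pressure-gradient force points toward the north (bearing 000°).
Geostrophic balance: in the Southern Hemisphere the Coriolis force deflects motion to the left, so the geostrophic wind blows 90° to the left of the pressure-gradient force (low pressure on the right).
Rotating 000° by 90° counterclockwise gives 270° — the wind blows toward the west.

270°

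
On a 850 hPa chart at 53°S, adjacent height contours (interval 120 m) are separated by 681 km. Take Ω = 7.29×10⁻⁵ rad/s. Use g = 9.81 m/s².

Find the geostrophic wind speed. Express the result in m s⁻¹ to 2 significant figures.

15 m s⁻¹

Coriolis parameter at 53°S:
f = 2Ω sin φ = 2 × 7.29×10⁻⁵ × sin 53° = 1.16×10⁻⁴ s⁻¹
Height gradient: |∂Z/∂n| = 120 m / 681000 m = 1.76×10⁻⁴
On a pressure surface, geostrophic balance gives V_g = (g/f)|∂Z/∂n|:
V_g = 9.81 × 1.76×10⁻⁴ / 1.16×10⁻⁴ = 14.8 m/s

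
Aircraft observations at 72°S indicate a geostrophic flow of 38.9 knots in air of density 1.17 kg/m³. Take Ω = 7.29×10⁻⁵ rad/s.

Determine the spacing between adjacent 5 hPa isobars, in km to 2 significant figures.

Coriolis parameter at 72°S:
f = 2Ω sin φ = 2 × 7.29×10⁻⁵ × sin 72° = 1.39×10⁻⁴ s⁻¹
Wind speed in SI: 38.9 knots = 20.0 m/s
Geostrophic balance rearranged: |∂P/∂n| = f ρ V_g
|∂P/∂n| = 1.39×10⁻⁴ × 1.17 × 20.0 = 3.25×10⁻³ Pa/m
Isobar spacing: Δn = ΔP/|∂P/∂n| = 500 Pa / 3.25×10⁻³ Pa/m = 154004 m ≈ 150 km

150 km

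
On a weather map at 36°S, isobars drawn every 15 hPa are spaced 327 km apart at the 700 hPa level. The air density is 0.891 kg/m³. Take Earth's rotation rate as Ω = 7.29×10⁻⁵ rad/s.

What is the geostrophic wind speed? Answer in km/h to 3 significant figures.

216 km/h

Coriolis parameter at 36°S:
f = 2Ω sin φ = 2 × 7.29×10⁻⁵ × sin 36° = 8.57×10⁻⁵ s⁻¹
Pressure gradient: |∂P/∂n| = 1500 Pa / 327000 m = 4.59×10⁻³ Pa/m
Geostrophic balance (pressure-gradient force = Coriolis force):
V_g = (1/(fρ)) |∂P/∂n| = 4.59×10⁻³ / (8.57×10⁻⁵ × 0.891) = 60.1 m/s
Converting: 60.1 m/s × 3.6 = 216 km/h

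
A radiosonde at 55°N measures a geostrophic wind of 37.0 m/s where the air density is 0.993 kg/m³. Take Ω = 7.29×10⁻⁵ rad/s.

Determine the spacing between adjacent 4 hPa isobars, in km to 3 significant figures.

91.2 km

Coriolis parameter at 55°N:
f = 2Ω sin φ = 2 × 7.29×10⁻⁵ × sin 55° = 1.19×10⁻⁴ s⁻¹
Geostrophic balance rearranged: |∂P/∂n| = f ρ V_g
|∂P/∂n| = 1.19×10⁻⁴ × 0.993 × 37.0 = 4.39×10⁻³ Pa/m
Isobar spacing: Δn = ΔP/|∂P/∂n| = 400 Pa / 4.39×10⁻³ Pa/m = 91156 m ≈ 91.2 km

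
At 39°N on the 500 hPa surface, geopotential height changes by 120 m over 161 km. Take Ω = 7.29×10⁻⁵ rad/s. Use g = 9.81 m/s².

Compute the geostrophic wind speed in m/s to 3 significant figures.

Coriolis parameter at 39°N:
f = 2Ω sin φ = 2 × 7.29×10⁻⁵ × sin 39° = 9.18×10⁻⁵ s⁻¹
Height gradient: |∂Z/∂n| = 120 m / 161000 m = 7.45×10⁻⁴
On a pressure surface, geostrophic balance gives V_g = (g/f)|∂Z/∂n|:
V_g = 9.81 × 7.45×10⁻⁴ / 9.18×10⁻⁵ = 79.7 m/s

79.7 m/s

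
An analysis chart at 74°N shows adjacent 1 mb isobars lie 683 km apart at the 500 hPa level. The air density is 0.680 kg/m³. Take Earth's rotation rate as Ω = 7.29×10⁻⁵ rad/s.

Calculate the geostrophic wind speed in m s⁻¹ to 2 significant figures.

1.5 m s⁻¹

Coriolis parameter at 74°N:
f = 2Ω sin φ = 2 × 7.29×10⁻⁵ × sin 74° = 1.40×10⁻⁴ s⁻¹
Pressure gradient: |∂P/∂n| = 100 Pa / 683000 m = 1.46×10⁻⁴ Pa/m
Geostrophic balance (pressure-gradient force = Coriolis force):
V_g = (1/(fρ)) |∂P/∂n| = 1.46×10⁻⁴ / (1.40×10⁻⁴ × 0.680) = 1.54 m/s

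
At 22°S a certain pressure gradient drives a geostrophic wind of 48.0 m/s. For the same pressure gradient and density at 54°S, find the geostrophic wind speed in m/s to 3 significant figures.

With the same pressure gradient and density, V_g ∝ 1/f ∝ 1/sin φ.
V₂ = V₁ · sin φ₁ / sin φ₂ = 48.0 × sin 22° / sin 54°
V₂ = 48.0 × 0.3746/0.8090 = 22.2 m/s

22.2 m/s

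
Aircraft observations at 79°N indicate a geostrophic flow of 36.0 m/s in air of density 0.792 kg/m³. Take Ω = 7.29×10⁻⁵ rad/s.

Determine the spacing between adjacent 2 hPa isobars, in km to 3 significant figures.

Coriolis parameter at 79°N:
f = 2Ω sin φ = 2 × 7.29×10⁻⁵ × sin 79° = 1.43×10⁻⁴ s⁻¹
Geostrophic balance rearranged: |∂P/∂n| = f ρ V_g
|∂P/∂n| = 1.43×10⁻⁴ × 0.792 × 36.0 = 4.08×10⁻³ Pa/m
Isobar spacing: Δn = ΔP/|∂P/∂n| = 200 Pa / 4.08×10⁻³ Pa/m = 49012 m ≈ 49.0 km

49.0 km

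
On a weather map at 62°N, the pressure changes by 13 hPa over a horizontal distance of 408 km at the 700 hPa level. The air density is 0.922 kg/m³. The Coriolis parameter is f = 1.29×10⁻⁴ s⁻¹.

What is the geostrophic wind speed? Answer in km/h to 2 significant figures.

Pressure gradient: |∂P/∂n| = 1300 Pa / 408000 m = 3.19×10⁻³ Pa/m
Geostrophic balance (pressure-gradient force = Coriolis force):
V_g = (1/(fρ)) |∂P/∂n| = 3.19×10⁻³ / (1.29×10⁻⁴ × 0.922) = 26.8 m/s
Converting: 26.8 m/s × 3.6 = 96 km/h

96 km/h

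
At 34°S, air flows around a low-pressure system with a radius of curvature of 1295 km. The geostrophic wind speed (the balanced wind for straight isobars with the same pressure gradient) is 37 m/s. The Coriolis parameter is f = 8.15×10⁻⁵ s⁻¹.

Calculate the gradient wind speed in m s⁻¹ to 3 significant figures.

29.0 m s⁻¹

Around a low, centrifugal force acts outward with Coriolis, so pressure-gradient force balances both:
(1/ρ)|∂P/∂n| = fV + V²/R  →  V² + fR·V − fR·V_g = 0
With fR = 8.15×10⁻⁵ × 1295×10³ m = 106 m/s:
V = [−fR + √((fR)² + 4 fR V_g)]/2 = [−106 + √(106² + 4×106×37)]/2 = 29 m/s
Subgeostrophic (V < V_g = 37 m/s), as expected around a low.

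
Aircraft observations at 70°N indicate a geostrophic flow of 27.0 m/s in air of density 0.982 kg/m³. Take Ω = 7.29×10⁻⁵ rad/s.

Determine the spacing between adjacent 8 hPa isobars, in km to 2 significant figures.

Coriolis parameter at 70°N:
f = 2Ω sin φ = 2 × 7.29×10⁻⁵ × sin 70° = 1.37×10⁻⁴ s⁻¹
Geostrophic balance rearranged: |∂P/∂n| = f ρ V_g
|∂P/∂n| = 1.37×10⁻⁴ × 0.982 × 27.0 = 3.63×10⁻³ Pa/m
Isobar spacing: Δn = ΔP/|∂P/∂n| = 800 Pa / 3.63×10⁻³ Pa/m = 220227 m ≈ 220 km

220 km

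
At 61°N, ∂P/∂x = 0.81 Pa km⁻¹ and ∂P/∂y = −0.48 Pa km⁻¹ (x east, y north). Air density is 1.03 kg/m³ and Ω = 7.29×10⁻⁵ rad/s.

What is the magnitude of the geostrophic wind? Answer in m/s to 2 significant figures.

Coriolis parameter at 61°N:
f = 2Ω sin φ = 2 × 7.29×10⁻⁵ × sin 61° = 1.28×10⁻⁴ s⁻¹
Component geostrophic relations (x east, y north):
u_g = −(1/(fρ)) ∂P/∂y,  v_g = (1/(fρ)) ∂P/∂x
u_g = −(−0.48×10⁻³)/(1.28×10⁻⁴ × 1.03) = 3.65 m/s;  v_g = (0.81×10⁻³)/(1.28×10⁻⁴ × 1.03) = 6.17 m/s
|V_g| = √(u_g² + v_g²) = 7.17 m/s

7.2 m/s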